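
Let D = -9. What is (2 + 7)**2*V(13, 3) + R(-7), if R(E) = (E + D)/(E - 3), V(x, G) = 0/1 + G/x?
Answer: 1319/65 ≈ 20.292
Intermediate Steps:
V(x, G) = G/x (V(x, G) = 0*1 + G/x = 0 + G/x = G/x)
R(E) = (-9 + E)/(-3 + E) (R(E) = (E - 9)/(E - 3) = (-9 + E)/(-3 + E))
(2 + 7)**2*V(13, 3) + R(-7) = (2 + 7)**2*(3/13) + (-9 - 7)/(-3 - 7) = 9**2*(3*(1/13)) - 16/(-10) = 81*(3/13) - 1/10*(-16) = 243/13 + 8/5 = 1319/65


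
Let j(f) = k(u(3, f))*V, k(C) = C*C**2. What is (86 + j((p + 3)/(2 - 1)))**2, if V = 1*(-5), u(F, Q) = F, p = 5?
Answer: 2401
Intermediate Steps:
k(C) = C**3
V = -5
j(f) = -135 (j(f) = 3**3*(-5) = 27*(-5) = -135)
(86 + j((p + 3)/(2 - 1)))**2 = (86 - 135)**2 = (-49)**2 = 2401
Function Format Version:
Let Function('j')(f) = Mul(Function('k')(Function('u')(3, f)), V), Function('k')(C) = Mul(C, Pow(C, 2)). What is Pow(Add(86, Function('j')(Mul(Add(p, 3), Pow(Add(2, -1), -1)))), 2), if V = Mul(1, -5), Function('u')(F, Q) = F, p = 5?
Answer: 2401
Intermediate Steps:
Function('k')(C) = Pow(C, 3)
V = -5
Function('j')(f) = -135 (Function('j')(f) = Mul(Pow(3, 3), -5) = Mul(27, -5) = -135)
Pow(Add(86, Function('j')(Mul(Add(p, 3), Pow(Add(2, -1), -1)))), 2) = Pow(Add(86, -135), 2) = Pow(-49, 2) = 2401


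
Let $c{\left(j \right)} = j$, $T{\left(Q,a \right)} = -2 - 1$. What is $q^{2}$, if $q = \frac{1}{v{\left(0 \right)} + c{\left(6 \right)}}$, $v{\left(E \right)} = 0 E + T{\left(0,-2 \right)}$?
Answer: $\frac{1}{9} \approx 0.11111$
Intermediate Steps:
$T{\left(Q,a \right)} = -3$
$v{\left(E \right)} = -3$ ($v{\left(E \right)} = 0 E - 3 = 0 - 3 = -3$)
$q = \frac{1}{3}$ ($q = \frac{1}{-3 + 6} = \frac{1}{3} \approx 0.33333$)
$q^{2} = \left(\frac{1}{3}\right)^{2} = \frac{1}{9}$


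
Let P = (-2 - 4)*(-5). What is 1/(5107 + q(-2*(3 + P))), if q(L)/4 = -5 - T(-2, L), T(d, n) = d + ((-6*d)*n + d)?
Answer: 1/8271 ≈ 0.00012090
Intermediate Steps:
T(d, n) = 2*d - 6*d*n (T(d, n) = d + (-6*d*n + d) = d + (d - 6*d*n) = 2*d - 6*d*n)
P = 30 (P = -6*(-5) = 30)
q(L) = -4 - 48*L (q(L) = 4*(-5 - 2*(-2)*(1 - 3*L)) = 4*(-5 - (-4 + 12*L)) = 4*(-5 + (4 - 12*L)) = 4*(-1 - 12*L) = -4 - 48*L)
1/(5107 + q(-2*(3 + P))) = 1/(5107 + (-4 - (-96)*(3 + 30))) = 1/(5107 + (-4 - (-96)*33)) = 1/(5107 + (-4 - 48*(-66))) = 1/(5107 + (-4 + 3168)) = 1/(5107 + 3164) = 1/8271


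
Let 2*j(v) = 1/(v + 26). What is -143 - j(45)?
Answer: -20307/142 ≈ -143.01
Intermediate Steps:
j(v) = 1/(2*(26 + v)) (j(v) = 1/(2*(v + 26)) = 1/(2*(26 + v)))
-143 - j(45) = -143 - 1/(2*(26 + 45)) = -143 - 1/(2*71) = -143 - 1*1/142 = -143 - 1/142 = -20307/142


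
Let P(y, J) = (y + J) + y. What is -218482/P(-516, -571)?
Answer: 218482/1603 ≈ 136.30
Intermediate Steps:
P(y, J) = J + 2*y (P(y, J) = (J + y) + y = J + 2*y)
-218482/P(-516, -571) = -218482/(-571 + 2*(-516)) = -218482/(-571 - 1032) = -218482/(-1603) = -218482*(-1/1603) = 218482/1603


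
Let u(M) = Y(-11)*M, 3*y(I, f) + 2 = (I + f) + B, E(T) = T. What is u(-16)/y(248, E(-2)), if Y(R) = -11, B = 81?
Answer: 528/325 ≈ 1.6246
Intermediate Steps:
y(I, f) = 79/3 + I/3 + f/3 (y(I, f) = -2/3 + ((I + f) + 81)/3 = -2/3 + (81 + I + f)/3 = -2/3 + (27 + I/3 + f/3) = 79/3 + I/3 + f/3)
u(M) = -11*M
u(-16)/y(248, E(-2)) = (-11*(-16))/(79/3 + (1/3)*248 + (1/3)*(-2)) = 176/(79/3 + 248/3 - 2/3) = 176/(325/3) = 176*(3/325) = 528/325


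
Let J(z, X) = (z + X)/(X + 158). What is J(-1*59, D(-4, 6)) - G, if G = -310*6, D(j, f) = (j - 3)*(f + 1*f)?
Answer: 137497/74 ≈ 1858.1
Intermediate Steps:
D(j, f) = 2*f*(-3 + j) (D(j, f) = (-3 + j)*(f + f) = (-3 + j)*(2*f) = 2*f*(-3 + j))
G = -1860
J(z, X) = (X + z)/(158 + X)
J(-1*59, D(-4, 6)) - G = (2*6*(-3 - 4) - 1*59)/(158 + 2*6*(-3 - 4)) - 1*(-1860) = (2*6*(-7) - 59)/(158 + 2*6*(-7)) + 1860 = (-84 - 59)/(158 - 84) + 1860 = -143/74 + 1860 = 137497/74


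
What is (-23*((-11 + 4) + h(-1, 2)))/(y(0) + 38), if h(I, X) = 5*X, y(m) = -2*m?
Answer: -69/38 ≈ -1.8158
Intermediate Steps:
(-23*((-11 + 4) + h(-1, 2)))/(y(0) + 38) = (-23*((-11 + 4) + 5*2))/(-2*0 + 38) = (-23*(-7 + 10))/(0 + 38) = -23*3/38 = -69*1/38 = -69/38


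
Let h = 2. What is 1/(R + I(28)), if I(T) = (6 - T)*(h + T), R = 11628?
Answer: 1/10968 ≈ 9.1174e-5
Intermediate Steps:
I(T) = (2 + T)*(6 - T) (I(T) = (6 - T)*(2 + T) = (2 + T)*(6 - T))
1/(R + I(28)) = 1/(11628 + (12 - 1*28² + 4*28)) = 1/(11628 + (12 - 1*784 + 112)) = 1/(11628 + (12 - 784 + 112)) = 1/(11628 - 660) = 1/10968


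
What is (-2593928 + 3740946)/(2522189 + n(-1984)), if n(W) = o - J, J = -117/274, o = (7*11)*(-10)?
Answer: 314282932/690868923 ≈ 0.45491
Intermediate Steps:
o = -770 (o = 77*(-10) = -770)
J = -117/274 (J = -117*1/274 = -117/274 ≈ -0.42701)
n(W) = -210863/274 (n(W) = -770 - 1*(-117/274) = -770 + 117/274 = -210863/274)
(-2593928 + 3740946)/(2522189 + n(-1984)) = (-2593928 + 3740946)/(2522189 - 210863/274) = 1147018/(690868923/274) = 1147018*(274/690868923) = 314282932/690868923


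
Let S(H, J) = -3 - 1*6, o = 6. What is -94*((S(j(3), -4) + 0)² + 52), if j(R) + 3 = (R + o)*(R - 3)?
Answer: -12502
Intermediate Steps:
j(R) = -3 + (-3 + R)*(6 + R) (j(R) = -3 + (R + 6)*(R - 3) = -3 + (6 + R)*(-3 + R) = -3 + (-3 + R)*(6 + R))
S(H, J) = -9 (S(H, J) = -3 - 6 = -9)
-94*((S(j(3), -4) + 0)² + 52) = -94*((-9 + 0)² + 52) = -94*((-9)² + 52) = -94*(81 + 52) = -94*133 = -12502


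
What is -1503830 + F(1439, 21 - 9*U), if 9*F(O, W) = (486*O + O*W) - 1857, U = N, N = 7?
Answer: -4299137/3 ≈ -1.4330e+6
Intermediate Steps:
U = 7
F(O, W) = -619/3 + 54*O + O*W/9 (F(O, W) = ((486*O + O*W) - 1857)/9 = (-1857 + 486*O + O*W)/9 = -619/3 + 54*O + O*W/9)
-1503830 + F(1439, 21 - 9*U) = -1503830 + (-619/3 + 54*1439 + (⅑)*1439*(21 - 9*7)) = -1503830 + (-619/3 + 77706 + (⅑)*1439*(21 - 63)) = -1503830 + (-619/3 + 77706 + (⅑)*1439*(-42)) = -1503830 + (-619/3 + 77706 - 20146/3) = -1503830 + 212353/3 = -4299137/3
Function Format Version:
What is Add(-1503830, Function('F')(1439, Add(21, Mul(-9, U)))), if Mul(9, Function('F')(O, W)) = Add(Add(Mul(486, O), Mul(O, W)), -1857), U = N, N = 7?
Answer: Rational(-4299137, 3) ≈ -1.4330e+6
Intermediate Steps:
U = 7
Function('F')(O, W) = Add(Rational(-619, 3), Mul(54, O), Mul(Rational(1, 9), O, W)) (Function('F')(O, W) = Mul(Rational(1, 9), Add(Add(Mul(486, O), Mul(O, W)), -1857)) = Mul(Rational(1, 9), Add(-1857, Mul(486, O), Mul(O, W))) = Add(Rational(-619, 3), Mul(54, O), Mul(Rational(1, 9), O, W)))
Add(-1503830, Function('F')(1439, Add(21, Mul(-9, U)))) = Add(-1503830, Add(Rational(-619, 3), Mul(54, 1439), Mul(Rational(1, 9), 1439, Add(21, Mul(-9, 7))))) = Add(-1503830, Add(Rational(-619, 3), 77706, Mul(Rational(1, 9), 1439, Add(21, -63)))) = Add(-1503830, Add(Rational(-619, 3), 77706, Mul(Rational(1, 9), 1439, -42))) = Add(-1503830, Add(Rational(-619, 3), 77706, Rational(-20146, 3))) = Add(-1503830, Rational(212353, 3)) = Rational(-4299137, 3)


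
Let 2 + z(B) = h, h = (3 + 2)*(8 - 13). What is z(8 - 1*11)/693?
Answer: -3/77 ≈ -0.038961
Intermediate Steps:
h = -25 (h = 5*(-5) = -25)
z(B) = -27 (z(B) = -2 - 25 = -27)
z(8 - 1*11)/693 = -27/693 = -27*1/693 = -3/77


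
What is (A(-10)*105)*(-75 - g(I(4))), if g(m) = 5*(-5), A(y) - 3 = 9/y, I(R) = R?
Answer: -11025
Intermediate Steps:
A(y) = 3 + 9/y
g(m) = -25
(A(-10)*105)*(-75 - g(I(4))) = ((3 + 9/(-10))*105)*(-75 - 1*(-25)) = ((3 + 9*(-⅒))*105)*(-75 + 25) = ((3 - 9/10)*105)*(-50) = ((21/10)*105)*(-50) = (441/2)*(-50) = -11025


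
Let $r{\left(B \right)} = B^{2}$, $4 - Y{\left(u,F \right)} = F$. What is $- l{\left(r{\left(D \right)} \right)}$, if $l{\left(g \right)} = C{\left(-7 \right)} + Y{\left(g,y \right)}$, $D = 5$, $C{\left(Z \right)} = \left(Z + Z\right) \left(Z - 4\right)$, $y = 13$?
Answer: $-145$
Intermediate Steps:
$Y{\left(u,F \right)} = 4 - F$
$C{\left(Z \right)} = 2 Z \left(-4 + Z\right)$
$l{\left(g \right)} = 145$ ($l{\left(g \right)} = 2 \left(-7\right) \left(-4 - 7\right) + \left(4 - 13\right) = 2 \left(-7\right) \left(-11\right) + \left(4 - 13\right) = 154 - 9 = 145$)
$- l{\left(r{\left(D \right)} \right)} = \left(-1\right) 145 = -145$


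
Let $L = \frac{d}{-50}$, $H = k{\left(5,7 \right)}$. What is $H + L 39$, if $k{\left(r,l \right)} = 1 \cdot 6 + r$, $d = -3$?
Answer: $\frac{667}{50} \approx 13.34$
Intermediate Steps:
$k{\left(r,l \right)} = 6 + r$
$H = 11$ ($H = 6 + 5 = 11$)
$L = \frac{3}{50}$ ($L = - \frac{3}{-50} = \left(-3\right) \left(- \frac{1}{50}\right) = \frac{3}{50} \approx 0.06$)
$H + L 39 = 11 + \frac{3}{50} \cdot 39 = 11 + \frac{117}{50} = \frac{667}{50}$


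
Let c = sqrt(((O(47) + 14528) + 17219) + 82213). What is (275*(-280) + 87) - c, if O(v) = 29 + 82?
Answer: -76913 - sqrt(114071) ≈ -77251.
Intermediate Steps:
O(v) = 111
c = sqrt(114071) (c = sqrt(((111 + 14528) + 17219) + 82213) = sqrt((14639 + 17219) + 82213) = sqrt(31858 + 82213) = sqrt(114071) ≈ 337.74)
(275*(-280) + 87) - c = (275*(-280) + 87) - sqrt(114071) = (-77000 + 87) - sqrt(114071) = -76913 - sqrt(114071)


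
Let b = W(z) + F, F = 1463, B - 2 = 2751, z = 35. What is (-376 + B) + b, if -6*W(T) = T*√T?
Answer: 3840 - 35*√35/6 ≈ 3805.5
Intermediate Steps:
B = 2753 (B = 2 + 2751 = 2753)
W(T) = -T^(3/2)/6 (W(T) = -T*√T/6 = -T^(3/2)/6)
b = 1463 - 35*√35/6 (b = -35*√35/6 + 1463 = 1463 - 35*√35/6 ≈ 1428.5)
(-376 + B) + b = (-376 + 2753) + (1463 - 35*√35/6) = 2377 + (1463 - 35*√35/6) = 3840 - 35*√35/6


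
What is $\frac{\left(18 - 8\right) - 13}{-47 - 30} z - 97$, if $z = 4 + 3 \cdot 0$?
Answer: $- \frac{7457}{77} \approx -96.844$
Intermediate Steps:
$z = 4$ ($z = 4 + 0 = 4$)
$\frac{\left(18 - 8\right) - 13}{-47 - 30} z - 97 = \frac{\left(18 - 8\right) - 13}{-47 - 30} \cdot 4 - 97 = \frac{\left(18 - 8\right) - 13}{-77} \cdot 4 - 97 = \left(10 - 13\right) \left(- \frac{1}{77}\right) 4 - 97 = \left(-3\right) \left(- \frac{1}{77}\right) 4 - 97 = \frac{3}{77} \cdot 4 - 97 = \frac{12}{77} - 97 = - \frac{7457}{77}$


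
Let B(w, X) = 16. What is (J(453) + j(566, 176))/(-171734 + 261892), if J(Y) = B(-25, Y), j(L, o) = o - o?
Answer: 8/45079 ≈ 0.00017747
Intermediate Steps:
j(L, o) = 0
J(Y) = 16
(J(453) + j(566, 176))/(-171734 + 261892) = (16 + 0)/(-171734 + 261892) = 16/90158 = 16*(1/90158) = 8/45079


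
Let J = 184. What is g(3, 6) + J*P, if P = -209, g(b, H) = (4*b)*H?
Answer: -38384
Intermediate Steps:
g(b, H) = 4*H*b
g(3, 6) + J*P = 4*6*3 + 184*(-209) = 72 - 38456 = -38384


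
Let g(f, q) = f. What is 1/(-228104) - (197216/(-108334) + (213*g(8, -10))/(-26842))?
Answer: 312403269578901/165825975427928 ≈ 1.8839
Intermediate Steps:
1/(-228104) - (197216/(-108334) + (213*g(8, -10))/(-26842)) = 1/(-228104) - (197216/(-108334) + (213*8)/(-26842)) = -1/228104 - (197216*(-1/108334) + 1704*(-1/26842)) = -1/228104 - (-98608/54167 - 852/13421) = -1/228104 - 1*(-1369568252/726975307) = -1/228104 + 1369568252/726975307 = 312403269578901/165825975427928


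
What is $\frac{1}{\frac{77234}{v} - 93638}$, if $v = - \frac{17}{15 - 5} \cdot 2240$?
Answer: $- \frac{1904}{178325369} \approx -1.0677 \cdot 10^{-5}$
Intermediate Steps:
$v = -3808$ ($v = - \frac{17}{10} \cdot 2240 = \left(-17\right) \frac{1}{10} \cdot 2240 = \left(- \frac{17}{10}\right) 2240 = -3808$)
$\frac{1}{\frac{77234}{v} - 93638} = \frac{1}{\frac{77234}{-3808} - 93638} = \frac{1}{77234 \left(- \frac{1}{3808}\right) - 93638} = \frac{1}{- \frac{38617}{1904} - 93638} = \frac{1}{- \frac{178325369}{1904}} = - \frac{1904}{178325369}$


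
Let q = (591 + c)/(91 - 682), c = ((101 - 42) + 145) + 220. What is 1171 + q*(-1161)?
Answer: 623492/197 ≈ 3164.9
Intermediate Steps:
c = 424 (c = (59 + 145) + 220 = 204 + 220 = 424)
q = -1015/591 (q = (591 + 424)/(91 - 682) = 1015/(-591) = 1015*(-1/591) = -1015/591 ≈ -1.7174)
1171 + q*(-1161) = 1171 - 1015/591*(-1161) = 1171 + 392805/197 = 623492/197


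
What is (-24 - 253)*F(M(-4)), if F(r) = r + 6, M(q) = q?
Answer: -554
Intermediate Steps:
F(r) = 6 + r
(-24 - 253)*F(M(-4)) = (-24 - 253)*(6 - 4) = -277*2 = -554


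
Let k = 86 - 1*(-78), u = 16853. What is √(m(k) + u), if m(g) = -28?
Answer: 5*√673 ≈ 129.71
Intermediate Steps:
k = 164 (k = 86 + 78 = 164)
√(m(k) + u) = √(-28 + 16853) = √16825 = 5*√673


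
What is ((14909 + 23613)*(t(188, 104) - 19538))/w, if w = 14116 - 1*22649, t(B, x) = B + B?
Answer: 738158564/8533 ≈ 86506.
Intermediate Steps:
t(B, x) = 2*B
w = -8533 (w = 14116 - 22649 = -8533)
((14909 + 23613)*(t(188, 104) - 19538))/w = ((14909 + 23613)*(2*188 - 19538))/(-8533) = (38522*(376 - 19538))*(-1/8533) = (38522*(-19162))*(-1/8533) = -738158564*(-1/8533) = 738158564/8533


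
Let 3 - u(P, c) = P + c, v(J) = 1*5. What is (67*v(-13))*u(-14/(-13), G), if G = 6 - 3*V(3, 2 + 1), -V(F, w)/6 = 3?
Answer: -252925/13 ≈ -19456.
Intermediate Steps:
V(F, w) = -18 (V(F, w) = -6*3 = -18)
v(J) = 5
G = 60 (G = 6 - 3*(-18) = 6 + 54 = 60)
u(P, c) = 3 - P - c (u(P, c) = 3 - (P + c) = 3 + (-P - c) = 3 - P - c)
(67*v(-13))*u(-14/(-13), G) = (67*5)*(3 - (-14)/(-13) - 1*60) = 335*(3 - (-14)*(-1)/13 - 60) = 335*(3 - 1*14/13 - 60) = 335*(3 - 14/13 - 60) = 335*(-755/13) = -252925/13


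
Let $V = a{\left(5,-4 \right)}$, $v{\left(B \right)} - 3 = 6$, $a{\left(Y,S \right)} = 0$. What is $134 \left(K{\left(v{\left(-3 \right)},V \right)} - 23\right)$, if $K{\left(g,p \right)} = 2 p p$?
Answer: $-3082$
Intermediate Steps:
$v{\left(B \right)} = 9$ ($v{\left(B \right)} = 3 + 6 = 9$)
$V = 0$
$K{\left(g,p \right)} = 2 p^{2}$
$134 \left(K{\left(v{\left(-3 \right)},V \right)} - 23\right) = 134 \left(2 \cdot 0^{2} - 23\right) = 134 \left(2 \cdot 0 - 23\right) = 134 \left(0 - 23\right) = 134 \left(-23\right) = -3082$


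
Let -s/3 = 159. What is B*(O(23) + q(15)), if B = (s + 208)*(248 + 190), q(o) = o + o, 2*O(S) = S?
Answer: -4889613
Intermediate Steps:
s = -477 (s = -3*159 = -477)
O(S) = S/2
q(o) = 2*o
B = -117822 (B = (-477 + 208)*(248 + 190) = -269*438 = -117822)
B*(O(23) + q(15)) = -117822*((½)*23 + 2*15) = -117822*(23/2 + 30) = -117822*83/2 = -4889613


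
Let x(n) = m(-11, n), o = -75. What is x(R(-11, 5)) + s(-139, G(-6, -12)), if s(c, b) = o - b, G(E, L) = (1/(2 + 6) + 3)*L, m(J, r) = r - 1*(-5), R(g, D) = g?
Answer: -87/2 ≈ -43.500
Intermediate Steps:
m(J, r) = 5 + r (m(J, r) = r + 5 = 5 + r)
G(E, L) = 25*L/8 (G(E, L) = (1/8 + 3)*L = (⅛ + 3)*L = 25*L/8)
x(n) = 5 + n
s(c, b) = -75 - b
x(R(-11, 5)) + s(-139, G(-6, -12)) = (5 - 11) + (-75 - 25*(-12)/8) = -6 + (-75 - 1*(-75/2)) = -6 + (-75 + 75/2) = -6 - 75/2 = -87/2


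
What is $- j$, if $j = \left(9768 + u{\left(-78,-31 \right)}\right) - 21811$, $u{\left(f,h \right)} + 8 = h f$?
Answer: $9633$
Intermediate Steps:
$u{\left(f,h \right)} = -8 + f h$ ($u{\left(f,h \right)} = -8 + h f = -8 + f h$)
$j = -9633$ ($j = \left(9768 - -2410\right) - 21811 = \left(9768 + \left(-8 + 2418\right)\right) - 21811 = \left(9768 + 2410\right) - 21811 = 12178 - 21811 = -9633$)
$- j = \left(-1\right) \left(-9633\right) = 9633$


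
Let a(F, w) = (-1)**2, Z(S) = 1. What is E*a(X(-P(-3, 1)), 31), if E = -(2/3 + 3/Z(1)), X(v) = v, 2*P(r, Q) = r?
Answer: -11/3 ≈ -3.6667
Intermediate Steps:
P(r, Q) = r/2
a(F, w) = 1
E = -11/3 (E = -(2/3 + 3/1) = -(2*(1/3) + 3*1) = -(2/3 + 3) = -1*11/3 = -11/3 ≈ -3.6667)
E*a(X(-P(-3, 1)), 31) = -11/3*1 = -11/3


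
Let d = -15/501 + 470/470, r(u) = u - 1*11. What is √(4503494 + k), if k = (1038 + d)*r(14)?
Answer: √125684871674/167 ≈ 2122.9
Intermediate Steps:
r(u) = -11 + u (r(u) = u - 11 = -11 + u)
d = 162/167 (d = -15*1/501 + 470*(1/470) = -5/167 + 1 = 162/167 ≈ 0.97006)
k = 520524/167 (k = (1038 + 162/167)*(-11 + 14) = (173508/167)*3 = 520524/167 ≈ 3116.9)
√(4503494 + k) = √(4503494 + 520524/167) = √(752604022/167) = √125684871674/167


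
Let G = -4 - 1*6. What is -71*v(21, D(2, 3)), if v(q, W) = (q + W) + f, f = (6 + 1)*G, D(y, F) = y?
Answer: 3337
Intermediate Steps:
G = -10 (G = -4 - 6 = -10)
f = -70 (f = (6 + 1)*(-10) = 7*(-10) = -70)
v(q, W) = -70 + W + q (v(q, W) = (q + W) - 70 = (W + q) - 70 = -70 + W + q)
-71*v(21, D(2, 3)) = -71*(-70 + 2 + 21) = -71*(-47) = 3337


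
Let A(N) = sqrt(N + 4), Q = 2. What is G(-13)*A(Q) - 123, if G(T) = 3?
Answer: -123 + 3*sqrt(6) ≈ -115.65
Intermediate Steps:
A(N) = sqrt(4 + N)
G(-13)*A(Q) - 123 = 3*sqrt(4 + 2) - 123 = 3*sqrt(6) - 123 = -123 + 3*sqrt(6)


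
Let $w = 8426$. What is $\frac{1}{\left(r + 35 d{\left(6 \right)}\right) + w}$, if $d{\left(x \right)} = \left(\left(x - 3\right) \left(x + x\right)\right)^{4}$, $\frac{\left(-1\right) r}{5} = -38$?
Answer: $\frac{1}{58795176} \approx 1.7008 \cdot 10^{-8}$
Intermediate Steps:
$r = 190$ ($r = \left(-5\right) \left(-38\right) = 190$)
$d{\left(x \right)} = 16 x^{4} \left(-3 + x\right)^{4}$ ($d{\left(x \right)} = \left(\left(-3 + x\right) 2 x\right)^{4} = \left(2 x \left(-3 + x\right)\right)^{4} = 16 x^{4} \left(-3 + x\right)^{4}$)
$\frac{1}{\left(r + 35 d{\left(6 \right)}\right) + w} = \frac{1}{\left(190 + 35 \cdot 16 \cdot 6^{4} \left(-3 + 6\right)^{4}\right) + 8426} = \frac{1}{\left(190 + 35 \cdot 16 \cdot 1296 \cdot 3^{4}\right) + 8426} = \frac{1}{\left(190 + 35 \cdot 16 \cdot 1296 \cdot 81\right) + 8426} = \frac{1}{\left(190 + 35 \cdot 1679616\right) + 8426} = \frac{1}{\left(190 + 58786560\right) + 8426} = \frac{1}{58786750 + 8426} = \frac{1}{58795176}$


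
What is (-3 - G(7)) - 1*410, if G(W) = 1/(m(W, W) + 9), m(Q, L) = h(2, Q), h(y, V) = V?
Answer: -6609/16 ≈ -413.06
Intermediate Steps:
m(Q, L) = Q
G(W) = 1/(9 + W) (G(W) = 1/(W + 9) = 1/(9 + W))
(-3 - G(7)) - 1*410 = (-3 - 1/(9 + 7)) - 1*410 = (-3 - 1/16) - 410 = -49/16 - 410 = -6609/16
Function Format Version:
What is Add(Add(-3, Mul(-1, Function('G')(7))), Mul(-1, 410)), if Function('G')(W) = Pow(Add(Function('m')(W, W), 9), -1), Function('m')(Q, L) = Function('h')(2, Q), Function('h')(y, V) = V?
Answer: Rational(-6609, 16) ≈ -413.06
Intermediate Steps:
Function('m')(Q, L) = Q
Function('G')(W) = Pow(Add(9, W), -1) (Function('G')(W) = Pow(Add(W, 9), -1) = Pow(Add(9, W), -1))
Add(Add(-3, Mul(-1, Function('G')(7))), Mul(-1, 410)) = Add(Add(-3, Mul(-1, Pow(Add(9, 7), -1))), Mul(-1, 410)) = Add(Add(-3, Mul(-1, Pow(16, -1))), -410) = Add(Add(-3, Mul(-1, Rational(1, 16))), -410) = Add(Add(-3, Rational(-1, 16)), -410) = Add(Rational(-49, 16), -410) = Rational(-6609, 16)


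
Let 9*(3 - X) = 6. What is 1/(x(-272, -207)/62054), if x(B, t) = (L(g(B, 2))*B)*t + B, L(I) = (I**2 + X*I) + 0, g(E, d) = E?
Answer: 31027/2064930296 ≈ 1.5026e-5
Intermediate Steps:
X = 7/3 (X = 3 - 1/9*6 = 3 - 2/3 = 7/3 ≈ 2.3333)
L(I) = I**2 + 7*I/3 (L(I) = (I**2 + 7*I/3) + 0 = I**2 + 7*I/3)
x(B, t) = B + t*B**2*(7 + 3*B)/3 (x(B, t) = ((B*(7 + 3*B)/3)*B)*t + B = (B**2*(7 + 3*B)/3)*t + B = t*B**2*(7 + 3*B)/3 + B = B + t*B**2*(7 + 3*B)/3)
1/(x(-272, -207)/62054) = 1/(((1/3)*(-272)*(3 - 272*(-207)*(7 + 3*(-272))))/62054) = 1/(((1/3)*(-272)*(3 - 272*(-207)*(7 - 816)))*(1/62054)) = 1/(((1/3)*(-272)*(3 - 272*(-207)*(-809)))*(1/62054)) = 1/(((1/3)*(-272)*(3 - 45549936))*(1/62054)) = 1/(((1/3)*(-272)*(-45549933))*(1/62054)) = 1/(4129860592*(1/62054)) = 1/(2064930296/31027) = 31027/2064930296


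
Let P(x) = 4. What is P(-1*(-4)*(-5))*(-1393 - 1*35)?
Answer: -5712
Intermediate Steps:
P(-1*(-4)*(-5))*(-1393 - 1*35) = 4*(-1393 - 1*35) = 4*(-1393 - 35) = 4*(-1428) = -5712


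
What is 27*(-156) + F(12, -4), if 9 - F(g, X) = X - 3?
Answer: -4196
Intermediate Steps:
F(g, X) = 12 - X (F(g, X) = 9 - (X - 3) = 9 - (-3 + X) = 9 + (3 - X) = 12 - X)
27*(-156) + F(12, -4) = 27*(-156) + (12 - 1*(-4)) = -4212 + (12 + 4) = -4212 + 16 = -4196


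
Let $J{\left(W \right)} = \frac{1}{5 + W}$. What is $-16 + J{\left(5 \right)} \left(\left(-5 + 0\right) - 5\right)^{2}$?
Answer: $-6$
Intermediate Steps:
$-16 + J{\left(5 \right)} \left(\left(-5 + 0\right) - 5\right)^{2} = -16 + \frac{\left(\left(-5 + 0\right) - 5\right)^{2}}{5 + 5} = -16 + \frac{\left(-5 - 5\right)^{2}}{10} = -16 + \frac{\left(-10\right)^{2}}{10} = -16 + \frac{1}{10} \cdot 100 = -16 + 10 = -6$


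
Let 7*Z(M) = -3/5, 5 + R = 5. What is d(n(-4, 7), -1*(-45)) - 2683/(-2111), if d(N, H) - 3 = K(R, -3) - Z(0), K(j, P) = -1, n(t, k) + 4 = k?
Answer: 248008/73885 ≈ 3.3567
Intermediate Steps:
n(t, k) = -4 + k
R = 0 (R = -5 + 5 = 0)
Z(M) = -3/35 (Z(M) = (-3/5)/7 = (-3*⅕)/7 = (⅐)*(-⅗) = -3/35)
d(N, H) = 73/35 (d(N, H) = 3 + (-1 - 1*(-3/35)) = 3 + (-1 + 3/35) = 3 - 32/35 = 73/35)
d(n(-4, 7), -1*(-45)) - 2683/(-2111) = 73/35 - 2683/(-2111) = 73/35 - 2683*(-1/2111) = 73/35 + 2683/2111 = 248008/73885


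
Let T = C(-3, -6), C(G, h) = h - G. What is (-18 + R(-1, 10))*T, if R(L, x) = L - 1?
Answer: 60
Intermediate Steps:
R(L, x) = -1 + L
T = -3 (T = -6 - 1*(-3) = -6 + 3 = -3)
(-18 + R(-1, 10))*T = (-18 + (-1 - 1))*(-3) = (-18 - 2)*(-3) = -20*(-3) = 60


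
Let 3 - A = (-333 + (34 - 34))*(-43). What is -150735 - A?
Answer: -136419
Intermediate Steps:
A = -14316 (A = 3 - (-333 + (34 - 34))*(-43) = 3 - (-333 + 0)*(-43) = 3 - (-333)*(-43) = 3 - 1*14319 = 3 - 14319 = -14316)
-150735 - A = -150735 - 1*(-14316) = -150735 + 14316 = -136419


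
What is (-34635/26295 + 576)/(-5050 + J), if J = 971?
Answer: -1007419/7150487 ≈ -0.14089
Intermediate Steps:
(-34635/26295 + 576)/(-5050 + J) = (-34635/26295 + 576)/(-5050 + 971) = (-34635*1/26295 + 576)/(-4079) = (-2309/1753 + 576)*(-1/4079) = (1007419/1753)*(-1/4079) = -1007419/7150487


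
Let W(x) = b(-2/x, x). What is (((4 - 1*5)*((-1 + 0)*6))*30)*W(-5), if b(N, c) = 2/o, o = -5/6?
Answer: -432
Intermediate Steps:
o = -5/6 (o = -5*1/6 = -5/6 ≈ -0.83333)
b(N, c) = -12/5 (b(N, c) = 2/(-5/6) = 2*(-6/5) = -12/5)
W(x) = -12/5
(((4 - 1*5)*((-1 + 0)*6))*30)*W(-5) = (((4 - 1*5)*((-1 + 0)*6))*30)*(-12/5) = (((4 - 5)*(-1*6))*30)*(-12/5) = (-1*(-6)*30)*(-12/5) = (6*30)*(-12/5) = 180*(-12/5) = -432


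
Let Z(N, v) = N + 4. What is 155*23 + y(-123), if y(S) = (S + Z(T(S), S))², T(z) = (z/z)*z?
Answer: 62129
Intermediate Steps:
T(z) = z (T(z) = 1*z = z)
Z(N, v) = 4 + N
y(S) = (4 + 2*S)² (y(S) = (S + (4 + S))² = (4 + 2*S)²)
155*23 + y(-123) = 155*23 + 4*(2 - 123)² = 3565 + 4*(-121)² = 3565 + 4*14641 = 3565 + 58564 = 62129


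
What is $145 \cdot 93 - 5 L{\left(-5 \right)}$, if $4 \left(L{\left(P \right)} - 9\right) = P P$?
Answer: $\frac{53635}{4} \approx 13409.0$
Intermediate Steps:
$L{\left(P \right)} = 9 + \frac{P^{2}}{4}$ ($L{\left(P \right)} = 9 + \frac{P P}{4} = 9 + \frac{P^{2}}{4}$)
$145 \cdot 93 - 5 L{\left(-5 \right)} = 145 \cdot 93 - 5 \left(9 + \frac{\left(-5\right)^{2}}{4}\right) = 13485 - 5 \left(9 + \frac{1}{4} \cdot 25\right) = 13485 - 5 \left(9 + \frac{25}{4}\right) = 13485 - \frac{305}{4} = \frac{53635}{4}$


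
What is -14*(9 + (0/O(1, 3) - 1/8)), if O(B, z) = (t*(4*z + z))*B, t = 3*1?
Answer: -497/4 ≈ -124.25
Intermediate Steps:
t = 3
O(B, z) = 15*B*z (O(B, z) = (3*(4*z + z))*B = (3*(5*z))*B = (15*z)*B = 15*B*z)
-14*(9 + (0/O(1, 3) - 1/8)) = -14*(9 + (0/((15*1*3)) - 1/8)) = -14*(9 + (0/45 - 1*⅛)) = -14*(9 + (0*(1/45) - ⅛)) = -14*(9 + (0 - ⅛)) = -14*(9 - ⅛) = -14*71/8 = -497/4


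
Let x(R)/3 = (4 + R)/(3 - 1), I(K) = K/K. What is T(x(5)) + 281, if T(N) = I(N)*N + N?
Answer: 308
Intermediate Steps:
I(K) = 1
x(R) = 6 + 3*R/2 (x(R) = 3*((4 + R)/(3 - 1)) = 3*((4 + R)/2) = 3*((4 + R)*(½)) = 3*(2 + R/2) = 6 + 3*R/2)
T(N) = 2*N (T(N) = 1*N + N = N + N = 2*N)
T(x(5)) + 281 = 2*(6 + (3/2)*5) + 281 = 2*(6 + 15/2) + 281 = 2*(27/2) + 281 = 27 + 281 = 308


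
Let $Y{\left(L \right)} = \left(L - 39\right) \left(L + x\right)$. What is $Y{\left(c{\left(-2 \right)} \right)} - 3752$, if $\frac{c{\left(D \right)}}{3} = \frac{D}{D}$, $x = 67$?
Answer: $-6272$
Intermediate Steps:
$c{\left(D \right)} = 3$ ($c{\left(D \right)} = 3 \frac{D}{D} = 3 \cdot 1 = 3$)
$Y{\left(L \right)} = \left(-39 + L\right) \left(67 + L\right)$ ($Y{\left(L \right)} = \left(L - 39\right) \left(L + 67\right) = \left(-39 + L\right) \left(67 + L\right)$)
$Y{\left(c{\left(-2 \right)} \right)} - 3752 = \left(-2613 + 3^{2} + 28 \cdot 3\right) - 3752 = \left(-2613 + 9 + 84\right) - 3752 = -2520 - 3752 = -6272$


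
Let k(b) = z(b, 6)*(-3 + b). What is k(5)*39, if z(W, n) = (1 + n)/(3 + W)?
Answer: 273/4 ≈ 68.250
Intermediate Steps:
z(W, n) = (1 + n)/(3 + W)
k(b) = 7*(-3 + b)/(3 + b) (k(b) = ((1 + 6)/(3 + b))*(-3 + b) = (7/(3 + b))*(-3 + b) = 7*(-3 + b)/(3 + b))
k(5)*39 = (7*(-3 + 5)/(3 + 5))*39 = (7*2/8)*39 = (7*(⅛)*2)*39 = (7/4)*39 = 273/4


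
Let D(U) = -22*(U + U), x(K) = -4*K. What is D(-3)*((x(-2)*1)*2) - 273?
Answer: 1839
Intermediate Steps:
D(U) = -44*U
D(-3)*((x(-2)*1)*2) - 273 = (-44*(-3))*((-4*(-2)*1)*2) - 273 = 132*((8*1)*2) - 273 = 132*(8*2) - 273 = 132*16 - 273 = 2112 - 273 = 1839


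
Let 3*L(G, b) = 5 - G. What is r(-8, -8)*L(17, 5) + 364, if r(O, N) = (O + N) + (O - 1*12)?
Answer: 508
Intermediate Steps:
L(G, b) = 5/3 - G/3 (L(G, b) = (5 - G)/3 = 5/3 - G/3)
r(O, N) = -12 + N + 2*O (r(O, N) = (N + O) + (O - 12) = (N + O) + (-12 + O) = -12 + N + 2*O)
r(-8, -8)*L(17, 5) + 364 = (-12 - 8 + 2*(-8))*(5/3 - 1/3*17) + 364 = (-12 - 8 - 16)*(5/3 - 17/3) + 364 = -36*(-4) + 364 = 144 + 364 = 508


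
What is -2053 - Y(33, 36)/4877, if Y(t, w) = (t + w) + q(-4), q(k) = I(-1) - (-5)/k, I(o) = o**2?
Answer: -40050199/19508 ≈ -2053.0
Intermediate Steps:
q(k) = 1 + 5/k (q(k) = (-1)**2 - (-5)/k = 1 + 5/k)
Y(t, w) = -1/4 + t + w (Y(t, w) = (t + w) + (5 - 4)/(-4) = (t + w) - 1/4*1 = (t + w) - 1/4 = -1/4 + t + w)
-2053 - Y(33, 36)/4877 = -2053 - (-1/4 + 33 + 36)/4877 = -2053 - 275/(4*4877) = -2053 - 1*275/19508 = -2053 - 275/19508 = -40050199/19508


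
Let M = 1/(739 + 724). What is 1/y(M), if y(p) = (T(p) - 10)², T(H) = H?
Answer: 2140369/214007641 ≈ 0.010001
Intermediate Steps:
M = 1/1463 ≈ 0.00068353
y(p) = (-10 + p)² (y(p) = (p - 10)² = (-10 + p)²)
1/y(M) = 1/((-10 + 1/1463)²) = 1/((-14629/1463)²) = 1/(214007641/2140369) = 2140369/214007641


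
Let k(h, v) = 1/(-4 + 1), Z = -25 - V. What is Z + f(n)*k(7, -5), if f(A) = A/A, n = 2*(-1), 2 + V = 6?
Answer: -88/3 ≈ -29.333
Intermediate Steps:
V = 4 (V = -2 + 6 = 4)
n = -2
Z = -29 (Z = -25 - 1*4 = -25 - 4 = -29)
k(h, v) = -⅓ (k(h, v) = 1/(-3) = -⅓)
f(A) = 1
Z + f(n)*k(7, -5) = -29 + 1*(-⅓) = -29 - ⅓ = -88/3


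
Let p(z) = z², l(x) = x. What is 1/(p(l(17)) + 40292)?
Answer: 1/40581 ≈ 2.4642e-5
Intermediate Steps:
1/(p(l(17)) + 40292) = 1/(17² + 40292) = 1/(289 + 40292) = 1/40581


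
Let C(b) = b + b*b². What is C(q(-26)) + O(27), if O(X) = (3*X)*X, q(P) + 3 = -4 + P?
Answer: -33783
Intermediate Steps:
q(P) = -7 + P (q(P) = -3 + (-4 + P) = -7 + P)
C(b) = b + b³
O(X) = 3*X²
C(q(-26)) + O(27) = ((-7 - 26) + (-7 - 26)³) + 3*27² = (-33 + (-33)³) + 3*729 = (-33 - 35937) + 2187 = -35970 + 2187 = -33783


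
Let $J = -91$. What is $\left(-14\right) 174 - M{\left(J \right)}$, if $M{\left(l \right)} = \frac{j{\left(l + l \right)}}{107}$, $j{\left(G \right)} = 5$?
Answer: $- \frac{260657}{107} \approx -2436.0$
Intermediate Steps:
$M{\left(l \right)} = \frac{5}{107}$
$\left(-14\right) 174 - M{\left(J \right)} = \left(-14\right) 174 - \frac{5}{107} = -2436 - \frac{5}{107} = - \frac{260657}{107}$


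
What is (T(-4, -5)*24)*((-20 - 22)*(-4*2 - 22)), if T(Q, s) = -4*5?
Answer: -604800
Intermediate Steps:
T(Q, s) = -20
(T(-4, -5)*24)*((-20 - 22)*(-4*2 - 22)) = (-20*24)*((-20 - 22)*(-4*2 - 22)) = -(-20160)*(-8 - 22) = -(-20160)*(-30) = -480*1260 = -604800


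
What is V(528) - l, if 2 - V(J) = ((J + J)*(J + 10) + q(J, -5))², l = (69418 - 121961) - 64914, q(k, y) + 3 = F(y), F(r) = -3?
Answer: -322762489425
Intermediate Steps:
q(k, y) = -6 (q(k, y) = -3 - 3 = -6)
l = -117457 (l = -52543 - 64914 = -117457)
V(J) = 2 - (-6 + 2*J*(10 + J))² (V(J) = 2 - ((J + J)*(J + 10) - 6)² = 2 - ((2*J)*(10 + J) - 6)² = 2 - (2*J*(10 + J) - 6)² = 2 - (-6 + 2*J*(10 + J))²)
V(528) - l = (2 - 4*(-3 + 528² + 10*528)²) - 1*(-117457) = (2 - 4*(-3 + 278784 + 5280)²) + 117457 = (2 - 4*284061²) + 117457 = (2 - 4*80690651721) + 117457 = (2 - 322762606884) + 117457 = -322762606882 + 117457 = -322762489425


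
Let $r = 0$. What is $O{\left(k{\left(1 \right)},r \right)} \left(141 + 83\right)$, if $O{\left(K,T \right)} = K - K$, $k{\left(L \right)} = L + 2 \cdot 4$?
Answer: $0$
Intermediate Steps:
$k{\left(L \right)} = 8 + L$ ($k{\left(L \right)} = L + 8 = 8 + L$)
$O{\left(K,T \right)} = 0$
$O{\left(k{\left(1 \right)},r \right)} \left(141 + 83\right) = 0 \left(141 + 83\right) = 0 \cdot 224 = 0$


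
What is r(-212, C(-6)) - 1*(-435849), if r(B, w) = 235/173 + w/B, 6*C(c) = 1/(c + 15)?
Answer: 863203378003/1980504 ≈ 4.3585e+5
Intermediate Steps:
C(c) = 1/(6*(15 + c)) (C(c) = 1/(6*(c + 15)) = 1/(6*(15 + c)))
r(B, w) = 235/173 + w/B (r(B, w) = 235*(1/173) + w/B = 235/173 + w/B)
r(-212, C(-6)) - 1*(-435849) = (235/173 + (1/(6*(15 - 6)))/(-212)) - 1*(-435849) = (235/173 + ((1/6)/9)*(-1/212)) + 435849 = (235/173 + ((1/6)*(1/9))*(-1/212)) + 435849 = (235/173 + (1/54)*(-1/212)) + 435849 = (235/173 - 1/11448) + 435849 = 2690107/1980504 + 435849 = 863203378003/1980504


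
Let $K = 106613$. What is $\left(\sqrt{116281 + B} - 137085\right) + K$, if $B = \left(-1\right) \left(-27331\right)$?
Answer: $-30472 + 2 \sqrt{35903} \approx -30093.0$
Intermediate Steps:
$B = 27331$
$\left(\sqrt{116281 + B} - 137085\right) + K = \left(\sqrt{116281 + 27331} - 137085\right) + 106613 = \left(\sqrt{143612} - 137085\right) + 106613 = \left(2 \sqrt{35903} - 137085\right) + 106613 = \left(-137085 + 2 \sqrt{35903}\right) + 106613 = -30472 + 2 \sqrt{35903}$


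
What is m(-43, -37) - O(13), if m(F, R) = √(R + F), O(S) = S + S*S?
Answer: -182 + 4*I*√5 ≈ -182.0 + 8.9443*I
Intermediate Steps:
O(S) = S + S²
m(F, R) = √(F + R)
m(-43, -37) - O(13) = √(-43 - 37) - 13*(1 + 13) = √(-80) - 13*14 = 4*I*√5 - 1*182 = 4*I*√5 - 182 = -182 + 4*I*√5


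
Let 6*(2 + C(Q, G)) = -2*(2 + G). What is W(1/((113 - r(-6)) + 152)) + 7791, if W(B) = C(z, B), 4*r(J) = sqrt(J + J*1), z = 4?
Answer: 2187765845/280903 - 2*I*sqrt(3)/842709 ≈ 7788.3 - 4.1107e-6*I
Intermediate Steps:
r(J) = sqrt(2)*sqrt(J)/4 (r(J) = sqrt(J + J*1)/4 = sqrt(J + J)/4 = sqrt(2*J)/4 = (sqrt(2)*sqrt(J))/4 = sqrt(2)*sqrt(J)/4)
C(Q, G) = -8/3 - G/3 (C(Q, G) = -2 + (-2*(2 + G))/6 = -2 + (-4 - 2*G)/6 = -2 + (-2/3 - G/3) = -8/3 - G/3)
W(B) = -8/3 - B/3
W(1/((113 - r(-6)) + 152)) + 7791 = (-8/3 - 1/(3*((113 - sqrt(2)*sqrt(-6)/4) + 152))) + 7791 = (-8/3 - 1/(3*((113 - sqrt(2)*I*sqrt(6)/4) + 152))) + 7791 = (-8/3 - 1/(3*((113 - I*sqrt(3)/2) + 152))) + 7791 = (-8/3 - 1/(3*(265 - I*sqrt(3)/2))) + 7791 = 23365/3 - 1/(3*(265 - I*sqrt(3)/2))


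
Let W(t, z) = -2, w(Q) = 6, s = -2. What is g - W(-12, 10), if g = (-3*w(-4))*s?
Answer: 38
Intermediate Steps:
g = 36 (g = -3*6*(-2) = -18*(-2) = 36)
g - W(-12, 10) = 36 - 1*(-2) = 36 + 2 = 38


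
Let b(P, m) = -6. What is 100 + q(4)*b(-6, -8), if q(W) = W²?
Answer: 4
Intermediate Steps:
100 + q(4)*b(-6, -8) = 100 + 4²*(-6) = 100 + 16*(-6) = 100 - 96 = 4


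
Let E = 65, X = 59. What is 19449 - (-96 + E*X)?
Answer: 15710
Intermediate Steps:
19449 - (-96 + E*X) = 19449 - (-96 + 65*59) = 19449 - (-96 + 3835) = 19449 - 1*3739 = 19449 - 3739 = 15710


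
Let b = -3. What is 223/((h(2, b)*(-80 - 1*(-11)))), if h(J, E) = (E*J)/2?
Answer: 223/207 ≈ 1.0773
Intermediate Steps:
h(J, E) = E*J/2 (h(J, E) = (E*J)*(1/2) = E*J/2)
223/((h(2, b)*(-80 - 1*(-11)))) = 223/((((1/2)*(-3)*2)*(-80 - 1*(-11)))) = 223/((-3*(-80 + 11))) = 223/((-3*(-69))) = 223/207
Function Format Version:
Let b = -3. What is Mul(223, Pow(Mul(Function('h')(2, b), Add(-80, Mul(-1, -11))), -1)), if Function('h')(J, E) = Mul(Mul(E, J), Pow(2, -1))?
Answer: Rational(223, 207) ≈ 1.0773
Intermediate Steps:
Function('h')(J, E) = Mul(Rational(1, 2), E, J) (Function('h')(J, E) = Mul(Mul(E, J), Rational(1, 2)) = Mul(Rational(1, 2), E, J))
Mul(223, Pow(Mul(Function('h')(2, b), Add(-80, Mul(-1, -11))), -1)) = Mul(223, Pow(Mul(Mul(Rational(1, 2), -3, 2), Add(-80, Mul(-1, -11))), -1)) = Mul(223, Pow(Mul(-3, Add(-80, 11)), -1)) = Mul(223, Pow(Mul(-3, -69), -1)) = Mul(223, Pow(207, -1)) = Mul(223, Rational(1, 207)) = Rational(223, 207)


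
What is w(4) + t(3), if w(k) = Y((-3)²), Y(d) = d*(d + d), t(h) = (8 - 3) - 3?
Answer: 164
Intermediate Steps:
t(h) = 2 (t(h) = 5 - 3 = 2)
Y(d) = 2*d² (Y(d) = d*(2*d) = 2*d²)
w(k) = 162 (w(k) = 2*((-3)²)² = 2*9² = 2*81 = 162)
w(4) + t(3) = 162 + 2 = 164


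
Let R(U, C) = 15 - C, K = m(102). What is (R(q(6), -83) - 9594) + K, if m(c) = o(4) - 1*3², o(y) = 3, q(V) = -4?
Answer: -9502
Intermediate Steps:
m(c) = -6 (m(c) = 3 - 1*3² = 3 - 1*9 = 3 - 9 = -6)
K = -6
(R(q(6), -83) - 9594) + K = ((15 - 1*(-83)) - 9594) - 6 = ((15 + 83) - 9594) - 6 = (98 - 9594) - 6 = -9496 - 6 = -9502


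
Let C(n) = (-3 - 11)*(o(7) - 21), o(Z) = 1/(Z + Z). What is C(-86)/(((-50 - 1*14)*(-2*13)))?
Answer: 293/1664 ≈ 0.17608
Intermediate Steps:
o(Z) = 1/(2*Z)
C(n) = 293 (C(n) = (-3 - 11)*((½)/7 - 21) = -14*((½)*(⅐) - 21) = -14*(1/14 - 21) = -14*(-293/14) = 293)
C(-86)/(((-50 - 1*14)*(-2*13))) = 293/(((-50 - 1*14)*(-2*13))) = 293/(((-50 - 14)*(-26))) = 293/((-64*(-26))) = 293/1664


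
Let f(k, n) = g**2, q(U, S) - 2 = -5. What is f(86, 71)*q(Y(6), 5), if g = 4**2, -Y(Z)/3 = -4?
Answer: -768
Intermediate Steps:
Y(Z) = 12 (Y(Z) = -3*(-4) = 12)
g = 16
q(U, S) = -3 (q(U, S) = 2 - 5 = -3)
f(k, n) = 256 (f(k, n) = 16**2 = 256)
f(86, 71)*q(Y(6), 5) = 256*(-3) = -768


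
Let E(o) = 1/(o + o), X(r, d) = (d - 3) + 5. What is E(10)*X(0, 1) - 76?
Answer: -1517/20 ≈ -75.850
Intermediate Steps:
X(r, d) = 2 + d (X(r, d) = (-3 + d) + 5 = 2 + d)
E(o) = 1/(2*o)
E(10)*X(0, 1) - 76 = ((1/2)/10)*(2 + 1) - 76 = ((1/2)*(1/10))*3 - 76 = (1/20)*3 - 76 = 3/20 - 76 = -1517/20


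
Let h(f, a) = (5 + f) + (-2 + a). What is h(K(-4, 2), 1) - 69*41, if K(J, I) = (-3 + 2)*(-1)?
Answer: -2824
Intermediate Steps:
K(J, I) = 1 (K(J, I) = -1*(-1) = 1)
h(f, a) = 3 + a + f
h(K(-4, 2), 1) - 69*41 = (3 + 1 + 1) - 69*41 = 5 - 2829 = -2824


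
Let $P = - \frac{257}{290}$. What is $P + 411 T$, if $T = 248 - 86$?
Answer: $\frac{19308523}{290} \approx 66581.0$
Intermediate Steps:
$P = - \frac{257}{290}$ ($P = \left(-257\right) \frac{1}{290} = - \frac{257}{290} \approx -0.88621$)
$T = 162$ ($T = 248 - 86 = 162$)
$P + 411 T = - \frac{257}{290} + 411 \cdot 162 = - \frac{257}{290} + 66582 = \frac{19308523}{290}$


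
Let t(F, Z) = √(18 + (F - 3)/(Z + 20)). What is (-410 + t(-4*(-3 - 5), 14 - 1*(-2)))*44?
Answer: -18040 + 22*√677/3 ≈ -17849.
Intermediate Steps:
t(F, Z) = √(18 + (-3 + F)/(20 + Z))
(-410 + t(-4*(-3 - 5), 14 - 1*(-2)))*44 = (-410 + √((357 - 4*(-3 - 5) + 18*(14 - 1*(-2)))/(20 + (14 - 1*(-2)))))*44 = (-410 + √((357 - 4*(-8) + 18*(14 + 2))/(20 + (14 + 2))))*44 = (-410 + √((357 + 32 + 18*16)/(20 + 16)))*44 = (-410 + √((357 + 32 + 288)/36))*44 = (-410 + √((1/36)*677))*44 = (-410 + √(677/36))*44 = (-410 + √677/6)*44 = -18040 + 22*√677/3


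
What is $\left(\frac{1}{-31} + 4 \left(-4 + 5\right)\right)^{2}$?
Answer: $\frac{15129}{961} \approx 15.743$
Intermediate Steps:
$\left(\frac{1}{-31} + 4 \left(-4 + 5\right)\right)^{2} = \left(- \frac{1}{31} + 4 \cdot 1\right)^{2} = \left(- \frac{1}{31} + 4\right)^{2} = \left(\frac{123}{31}\right)^{2} = \frac{15129}{961}$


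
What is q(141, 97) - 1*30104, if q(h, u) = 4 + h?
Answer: -29959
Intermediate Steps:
q(141, 97) - 1*30104 = (4 + 141) - 1*30104 = 145 - 30104 = -29959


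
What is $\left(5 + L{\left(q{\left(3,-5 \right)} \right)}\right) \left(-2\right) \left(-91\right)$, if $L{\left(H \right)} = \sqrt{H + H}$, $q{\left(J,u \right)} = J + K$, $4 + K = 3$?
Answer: $1274$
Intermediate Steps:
$K = -1$ ($K = -4 + 3 = -1$)
$q{\left(J,u \right)} = -1 + J$ ($q{\left(J,u \right)} = J - 1 = -1 + J$)
$L{\left(H \right)} = \sqrt{2} \sqrt{H}$ ($L{\left(H \right)} = \sqrt{2 H} = \sqrt{2} \sqrt{H}$)
$\left(5 + L{\left(q{\left(3,-5 \right)} \right)}\right) \left(-2\right) \left(-91\right) = \left(5 + \sqrt{2} \sqrt{-1 + 3}\right) \left(-2\right) \left(-91\right) = \left(5 + \sqrt{2} \sqrt{2}\right) \left(-2\right) \left(-91\right) = \left(5 + 2\right) \left(-2\right) \left(-91\right) = 7 \left(-2\right) \left(-91\right) = \left(-14\right) \left(-91\right) = 1274$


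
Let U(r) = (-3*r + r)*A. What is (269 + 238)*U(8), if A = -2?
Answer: 16224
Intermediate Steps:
U(r) = 4*r (U(r) = (-3*r + r)*(-2) = -2*r*(-2) = 4*r)
(269 + 238)*U(8) = (269 + 238)*(4*8) = 507*32 = 16224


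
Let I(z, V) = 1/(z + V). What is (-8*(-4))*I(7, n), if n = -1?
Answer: 16/3 ≈ 5.3333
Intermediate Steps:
I(z, V) = 1/(V + z)
(-8*(-4))*I(7, n) = (-8*(-4))/(-1 + 7) = 32/6 = 32*(⅙) = 16/3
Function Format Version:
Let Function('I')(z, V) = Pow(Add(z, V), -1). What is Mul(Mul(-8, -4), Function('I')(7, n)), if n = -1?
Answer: Rational(16, 3) ≈ 5.3333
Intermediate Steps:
Function('I')(z, V) = Pow(Add(V, z), -1)
Mul(Mul(-8, -4), Function('I')(7, n)) = Mul(Mul(-8, -4), Pow(Add(-1, 7), -1)) = Mul(32, Pow(6, -1)) = Mul(32, Rational(1, 6)) = Rational(16, 3)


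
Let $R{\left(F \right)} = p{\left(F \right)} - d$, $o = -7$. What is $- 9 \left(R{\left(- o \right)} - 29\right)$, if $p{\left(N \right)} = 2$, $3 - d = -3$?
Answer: $297$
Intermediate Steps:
$d = 6$ ($d = 3 - -3 = 3 + 3 = 6$)
$R{\left(F \right)} = -4$ ($R{\left(F \right)} = 2 - 6 = -4$)
$- 9 \left(R{\left(- o \right)} - 29\right) = - 9 \left(-4 - 29\right) = \left(-9\right) \left(-33\right) = 297$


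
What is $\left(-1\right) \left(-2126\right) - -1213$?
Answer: $3339$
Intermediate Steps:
$\left(-1\right) \left(-2126\right) - -1213 = 2126 + 1213 = 3339$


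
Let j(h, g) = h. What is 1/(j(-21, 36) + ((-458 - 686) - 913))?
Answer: -1/2078 ≈ -0.00048123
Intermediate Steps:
1/(j(-21, 36) + ((-458 - 686) - 913)) = 1/(-21 + ((-458 - 686) - 913)) = 1/(-21 + (-1144 - 913)) = 1/(-21 - 2057) = 1/(-2078) = -1/2078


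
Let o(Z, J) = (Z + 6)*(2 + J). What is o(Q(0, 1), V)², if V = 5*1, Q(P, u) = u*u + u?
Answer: 3136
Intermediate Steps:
Q(P, u) = u + u² (Q(P, u) = u² + u = u + u²)
V = 5
o(Z, J) = (2 + J)*(6 + Z) (o(Z, J) = (6 + Z)*(2 + J) = (2 + J)*(6 + Z))
o(Q(0, 1), V)² = (12 + 2*(1*(1 + 1)) + 6*5 + 5*(1*(1 + 1)))² = (12 + 2*(1*2) + 30 + 5*(1*2))² = (12 + 2*2 + 30 + 5*2)² = (12 + 4 + 30 + 10)² = 56² = 3136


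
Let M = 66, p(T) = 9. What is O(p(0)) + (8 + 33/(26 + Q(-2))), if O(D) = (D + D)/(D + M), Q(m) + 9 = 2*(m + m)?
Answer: 893/75 ≈ 11.907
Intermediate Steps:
Q(m) = -9 + 4*m (Q(m) = -9 + 2*(m + m) = -9 + 2*(2*m) = -9 + 4*m)
O(D) = 2*D/(66 + D) (O(D) = (D + D)/(D + 66) = (2*D)/(66 + D) = 2*D/(66 + D))
O(p(0)) + (8 + 33/(26 + Q(-2))) = 2*9/(66 + 9) + (8 + 33/(26 + (-9 + 4*(-2)))) = 2*9/75 + (8 + 33/(26 + (-9 - 8))) = 2*9*(1/75) + (8 + 33/(26 - 17)) = 6/25 + (8 + 33/9) = 6/25 + (8 + (⅑)*33) = 6/25 + (8 + 11/3) = 6/25 + 35/3 = 893/75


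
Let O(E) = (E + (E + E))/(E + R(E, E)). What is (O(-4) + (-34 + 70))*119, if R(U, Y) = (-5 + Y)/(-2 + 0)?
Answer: 1428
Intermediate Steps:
R(U, Y) = 5/2 - Y/2 (R(U, Y) = (-5 + Y)/(-2) = (-5 + Y)*(-½) = 5/2 - Y/2)
O(E) = 3*E/(5/2 + E/2) (O(E) = (E + (E + E))/(E + (5/2 - E/2)) = (E + 2*E)/(5/2 + E/2) = (3*E)/(5/2 + E/2) = 3*E/(5/2 + E/2))
(O(-4) + (-34 + 70))*119 = (6*(-4)/(5 - 4) + (-34 + 70))*119 = (6*(-4)/1 + 36)*119 = (6*(-4)*1 + 36)*119 = (-24 + 36)*119 = 12*119 = 1428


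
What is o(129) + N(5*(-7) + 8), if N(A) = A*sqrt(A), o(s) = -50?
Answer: -50 - 81*I*sqrt(3) ≈ -50.0 - 140.3*I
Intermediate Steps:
N(A) = A**(3/2)
o(129) + N(5*(-7) + 8) = -50 + (5*(-7) + 8)**(3/2) = -50 + (-35 + 8)**(3/2) = -50 + (-27)**(3/2) = -50 - 81*I*sqrt(3)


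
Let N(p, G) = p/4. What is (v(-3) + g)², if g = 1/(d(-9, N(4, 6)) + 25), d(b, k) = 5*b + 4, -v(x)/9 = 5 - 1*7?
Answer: 82369/256 ≈ 321.75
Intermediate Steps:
v(x) = 18 (v(x) = -9*(5 - 1*7) = -9*(5 - 7) = -9*(-2) = 18)
N(p, G) = p/4 (N(p, G) = p*(¼) = p/4)
d(b, k) = 4 + 5*b
g = -1/16 (g = 1/((4 + 5*(-9)) + 25) = 1/((4 - 45) + 25) = 1/(-41 + 25) = 1/(-16) = -1/16 ≈ -0.062500)
(v(-3) + g)² = (18 - 1/16)² = (287/16)² = 82369/256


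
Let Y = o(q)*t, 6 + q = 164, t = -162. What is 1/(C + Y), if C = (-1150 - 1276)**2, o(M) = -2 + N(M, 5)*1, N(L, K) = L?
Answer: 1/5860204 ≈ 1.7064e-7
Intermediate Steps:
q = 158 (q = -6 + 164 = 158)
o(M) = -2 + M (o(M) = -2 + M*1 = -2 + M)
C = 5885476 (C = (-2426)**2 = 5885476)
Y = -25272 (Y = (-2 + 158)*(-162) = 156*(-162) = -25272)
1/(C + Y) = 1/(5885476 - 25272) = 1/5860204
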